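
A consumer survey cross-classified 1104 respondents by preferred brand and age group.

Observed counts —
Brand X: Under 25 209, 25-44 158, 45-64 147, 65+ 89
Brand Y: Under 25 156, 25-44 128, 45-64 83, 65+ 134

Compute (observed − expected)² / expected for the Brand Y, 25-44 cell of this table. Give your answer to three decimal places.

0.025

Row total (Brand Y) = 501; column total (25-44) = 286; N = 1104.
Expected count E = 501 × 286 / 1104 = 129.7880.
Contribution = (O − E)²/E = (128 − 129.7880)² / 129.7880 = 0.025.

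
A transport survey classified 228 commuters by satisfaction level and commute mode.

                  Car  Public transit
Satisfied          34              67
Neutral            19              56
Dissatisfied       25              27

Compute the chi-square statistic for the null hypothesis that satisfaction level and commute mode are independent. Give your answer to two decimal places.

7.08

Row totals: 101, 75, 52. Column totals: 78, 150. Grand total N = 228.
Expected counts (row total × column total / N):
  Satisfied, Car: 101×78/228 = 34.553
  Satisfied, Public transit: 101×150/228 = 66.447
  Neutral, Car: 75×78/228 = 25.658
  Neutral, Public transit: 75×150/228 = 49.342
  Dissatisfied, Car: 52×78/228 = 17.789
  Dissatisfied, Public transit: 52×150/228 = 34.211
Contributions (O − E)²/E:
  (34 − 34.553)²/34.553 = 0.0089
  (67 − 66.447)²/66.447 = 0.0046
  (19 − 25.658)²/25.658 = 1.7277
  (56 − 49.342)²/49.342 = 0.8984
  (25 − 17.789)²/17.789 = 2.9231
  (27 − 34.211)²/34.211 = 1.5199
χ² = 0.0089 + 0.0046 + 1.7277 + 0.8984 + 2.9231 + 1.5199 = 7.08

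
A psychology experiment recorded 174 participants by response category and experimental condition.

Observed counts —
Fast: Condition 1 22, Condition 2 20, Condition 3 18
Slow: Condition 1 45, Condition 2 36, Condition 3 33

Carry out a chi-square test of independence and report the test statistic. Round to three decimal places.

0.133

Row totals: 60, 114. Column totals: 67, 56, 51. Grand total N = 174.
Expected counts (row total × column total / N):
  Fast, Condition 1: 60×67/174 = 23.1034
  Fast, Condition 2: 60×56/174 = 19.3103
  Fast, Condition 3: 60×51/174 = 17.5862
  Slow, Condition 1: 114×67/174 = 43.8966
  Slow, Condition 2: 114×56/174 = 36.6897
  Slow, Condition 3: 114×51/174 = 33.4138
Contributions (O − E)²/E:
  (22 − 23.1034)²/23.1034 = 0.0527
  (20 − 19.3103)²/19.3103 = 0.0246
  (18 − 17.5862)²/17.5862 = 0.0097
  (45 − 43.8966)²/43.8966 = 0.0277
  (36 − 36.6897)²/36.6897 = 0.0130
  (33 − 33.4138)²/33.4138 = 0.0051
χ² = 0.0527 + 0.0246 + 0.0097 + 0.0277 + 0.0130 + 0.0051 = 0.133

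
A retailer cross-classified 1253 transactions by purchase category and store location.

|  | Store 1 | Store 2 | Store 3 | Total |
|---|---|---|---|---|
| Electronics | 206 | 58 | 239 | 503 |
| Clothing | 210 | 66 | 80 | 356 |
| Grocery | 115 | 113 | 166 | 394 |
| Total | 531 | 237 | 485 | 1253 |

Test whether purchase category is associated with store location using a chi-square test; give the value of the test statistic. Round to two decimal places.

109.50

Grand total N = 1253.
Expected counts (row total × column total / N):
  Electronics, Store 1: 503×531/1253 = 213.1628
  Electronics, Store 2: 503×237/1253 = 95.1405
  Electronics, Store 3: 503×485/1253 = 194.6967
  Clothing, Store 1: 356×531/1253 = 150.8667
  Clothing, Store 2: 356×237/1253 = 67.3360
  Clothing, Store 3: 356×485/1253 = 137.7973
  Grocery, Store 1: 394×531/1253 = 166.9705
  Grocery, Store 2: 394×237/1253 = 74.5235
  Grocery, Store 3: 394×485/1253 = 152.5060
Contributions (O − E)²/E:
  (206 − 213.1628)²/213.1628 = 0.2407
  (58 − 95.1405)²/95.1405 = 14.4987
  (239 − 194.6967)²/194.6967 = 10.0812
  (210 − 150.8667)²/150.8667 = 23.1777
  (66 − 67.3360)²/67.3360 = 0.0265
  (80 − 137.7973)²/137.7973 = 24.2423
  (115 − 166.9705)²/166.9705 = 16.1761
  (113 − 74.5235)²/74.5235 = 19.8654
  (166 − 152.5060)²/152.5060 = 1.1940
χ² = 0.2407 + 14.4987 + 10.0812 + 23.1777 + 0.0265 + 24.2423 + 16.1761 + 19.8654 + 1.1940 = 109.50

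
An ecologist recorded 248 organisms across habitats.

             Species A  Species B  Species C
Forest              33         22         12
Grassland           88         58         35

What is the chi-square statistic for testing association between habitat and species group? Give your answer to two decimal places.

Row totals: 67, 181. Column totals: 121, 80, 47. Grand total N = 248.
Expected counts (row total × column total / N):
  Forest, Species A: 67×121/248 = 32.690
  Forest, Species B: 67×80/248 = 21.613
  Forest, Species C: 67×47/248 = 12.698
  Grassland, Species A: 181×121/248 = 88.310
  Grassland, Species B: 181×80/248 = 58.387
  Grassland, Species C: 181×47/248 = 34.302
Contributions (O − E)²/E:
  (33 − 32.690)²/32.690 = 0.0029
  (22 − 21.613)²/21.613 = 0.0069
  (12 − 12.698)²/12.698 = 0.0384
  (88 − 88.310)²/88.310 = 0.0011
  (58 − 58.387)²/58.387 = 0.0026
  (35 − 34.302)²/34.302 = 0.0142
χ² = 0.0029 + 0.0069 + 0.0384 + 0.0011 + 0.0026 + 0.0142 = 0.07

0.07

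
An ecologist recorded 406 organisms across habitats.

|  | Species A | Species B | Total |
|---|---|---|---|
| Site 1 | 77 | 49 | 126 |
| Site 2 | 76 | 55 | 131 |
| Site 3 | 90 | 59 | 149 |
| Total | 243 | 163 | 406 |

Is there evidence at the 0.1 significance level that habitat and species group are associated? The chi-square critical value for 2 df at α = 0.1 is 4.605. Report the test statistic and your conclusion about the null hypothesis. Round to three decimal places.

Grand total N = 406.
Expected counts (row total × column total / N):
  Site 1, Species A: 126×243/406 = 75.4138
  Site 1, Species B: 126×163/406 = 50.5862
  Site 2, Species A: 131×243/406 = 78.4064
  Site 2, Species B: 131×163/406 = 52.5936
  Site 3, Species A: 149×243/406 = 89.1798
  Site 3, Species B: 149×163/406 = 59.8202
Contributions (O − E)²/E:
  (77 − 75.4138)²/75.4138 = 0.0334
  (49 − 50.5862)²/50.5862 = 0.0497
  (76 − 78.4064)²/78.4064 = 0.0739
  (55 − 52.5936)²/52.5936 = 0.1101
  (90 − 89.1798)²/89.1798 = 0.0075
  (59 − 59.8202)²/59.8202 = 0.0112
χ² = 0.0334 + 0.0497 + 0.0739 + 0.1101 + 0.0075 + 0.0112 = 0.286
df = (3−1)(2−1) = 2. Since 0.286 < 4.605, fail to reject the null hypothesis of independence at α = 0.1.

0.286; fail to reject H₀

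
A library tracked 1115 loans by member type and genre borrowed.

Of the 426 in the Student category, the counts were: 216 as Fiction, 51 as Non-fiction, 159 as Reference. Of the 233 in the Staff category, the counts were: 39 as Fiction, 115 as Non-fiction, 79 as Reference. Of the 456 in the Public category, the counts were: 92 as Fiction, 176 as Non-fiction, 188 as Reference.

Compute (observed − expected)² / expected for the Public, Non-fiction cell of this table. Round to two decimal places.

Row total (Public) = 456; column total (Non-fiction) = 342; N = 1115.
Expected count E = 456 × 342 / 1115 = 139.8673.
Contribution = (O − E)²/E = (176 − 139.8673)² / 139.8673 = 9.33.

9.33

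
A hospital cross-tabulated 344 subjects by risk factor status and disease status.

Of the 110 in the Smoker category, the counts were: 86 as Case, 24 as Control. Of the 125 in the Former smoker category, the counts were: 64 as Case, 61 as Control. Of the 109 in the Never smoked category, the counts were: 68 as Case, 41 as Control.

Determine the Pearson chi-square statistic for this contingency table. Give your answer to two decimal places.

18.42

Row totals: 110, 125, 109. Column totals: 218, 126. Grand total N = 344.
Expected counts (row total × column total / N):
  Smoker, Case: 110×218/344 = 69.709
  Smoker, Control: 110×126/344 = 40.291
  Former smoker, Case: 125×218/344 = 79.215
  Former smoker, Control: 125×126/344 = 45.785
  Never smoked, Case: 109×218/344 = 69.076
  Never smoked, Control: 109×126/344 = 39.924
Contributions (O − E)²/E:
  (86 − 69.709)²/69.709 = 3.8072
  (24 − 40.291)²/40.291 = 6.5870
  (64 − 79.215)²/79.215 = 2.9224
  (61 − 45.785)²/45.785 = 5.0562
  (68 − 69.076)²/69.076 = 0.0168
  (41 − 39.924)²/39.924 = 0.0290
χ² = 3.8072 + 6.5870 + 2.9224 + 5.0562 + 0.0168 + 0.0290 = 18.42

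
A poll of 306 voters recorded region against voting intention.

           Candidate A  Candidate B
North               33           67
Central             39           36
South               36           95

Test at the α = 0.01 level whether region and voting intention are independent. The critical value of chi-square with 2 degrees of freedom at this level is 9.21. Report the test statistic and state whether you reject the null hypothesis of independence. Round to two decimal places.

12.90; reject H₀

Row totals: 100, 75, 131. Column totals: 108, 198. Grand total N = 306.
Expected counts (row total × column total / N):
  North, Candidate A: 100×108/306 = 35.294
  North, Candidate B: 100×198/306 = 64.706
  Central, Candidate A: 75×108/306 = 26.471
  Central, Candidate B: 75×198/306 = 48.529
  South, Candidate A: 131×108/306 = 46.235
  South, Candidate B: 131×198/306 = 84.765
Contributions (O − E)²/E:
  (33 − 35.294)²/35.294 = 0.1491
  (67 − 64.706)²/64.706 = 0.0813
  (39 − 26.471)²/26.471 = 5.9301
  (36 − 48.529)²/48.529 = 3.2347
  (36 − 46.235)²/46.235 = 2.2657
  (95 − 84.765)²/84.765 = 1.2358
χ² = 0.1491 + 0.0813 + 5.9301 + 3.2347 + 2.2657 + 1.2358 = 12.90
df = (3−1)(2−1) = 2. Since 12.90 > 9.21, reject the null hypothesis of independence at α = 0.01.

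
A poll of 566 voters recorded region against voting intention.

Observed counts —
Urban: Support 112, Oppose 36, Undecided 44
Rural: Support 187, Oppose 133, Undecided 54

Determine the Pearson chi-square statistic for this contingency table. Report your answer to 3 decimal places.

Row totals: 192, 374. Column totals: 299, 169, 98. Grand total N = 566.
Expected counts (row total × column total / N):
  Urban, Support: 192×299/566 = 101.4276
  Urban, Oppose: 192×169/566 = 57.3286
  Urban, Undecided: 192×98/566 = 33.2438
  Rural, Support: 374×299/566 = 197.5724
  Rural, Oppose: 374×169/566 = 111.6714
  Rural, Undecided: 374×98/566 = 64.7562
Contributions (O − E)²/E:
  (112 − 101.4276)²/101.4276 = 1.1020
  (36 − 57.3286)²/57.3286 = 7.9351
  (44 − 33.2438)²/33.2438 = 3.4802
  (187 − 197.5724)²/197.5724 = 0.5657
  (133 − 111.6714)²/111.6714 = 4.0736
  (54 − 64.7562)²/64.7562 = 1.7866
χ² = 1.1020 + 7.9351 + 3.4802 + 0.5657 + 4.0736 + 1.7866 = 18.943

18.943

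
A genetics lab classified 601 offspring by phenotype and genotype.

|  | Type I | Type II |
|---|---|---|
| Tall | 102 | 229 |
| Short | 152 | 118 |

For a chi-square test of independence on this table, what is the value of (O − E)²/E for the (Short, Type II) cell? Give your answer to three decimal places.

9.209

Row total (Short) = 270; column total (Type II) = 347; N = 601.
Expected count E = 270 × 347 / 601 = 155.8902.
Contribution = (O − E)²/E = (118 − 155.8902)² / 155.8902 = 9.209.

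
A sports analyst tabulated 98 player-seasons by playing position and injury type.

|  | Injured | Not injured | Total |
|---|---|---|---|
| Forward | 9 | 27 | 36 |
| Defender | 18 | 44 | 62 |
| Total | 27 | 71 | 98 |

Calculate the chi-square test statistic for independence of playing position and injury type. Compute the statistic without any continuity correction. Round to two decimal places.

Grand total N = 98.
Expected counts (row total × column total / N):
  Forward, Injured: 36×27/98 = 9.9184
  Forward, Not injured: 36×71/98 = 26.0816
  Defender, Injured: 62×27/98 = 17.0816
  Defender, Not injured: 62×71/98 = 44.9184
Contributions (O − E)²/E:
  (9 − 9.9184)²/9.9184 = 0.0850
  (27 − 26.0816)²/26.0816 = 0.0323
  (18 − 17.0816)²/17.0816 = 0.0494
  (44 − 44.9184)²/44.9184 = 0.0188
χ² = 0.0850 + 0.0323 + 0.0494 + 0.0188 = 0.19

0.19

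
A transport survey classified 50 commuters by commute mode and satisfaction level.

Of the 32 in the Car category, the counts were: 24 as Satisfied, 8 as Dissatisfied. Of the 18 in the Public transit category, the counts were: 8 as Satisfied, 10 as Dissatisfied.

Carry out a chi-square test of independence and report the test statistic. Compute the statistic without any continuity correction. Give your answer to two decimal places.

Row totals: 32, 18. Column totals: 32, 18. Grand total N = 50.
Expected counts (row total × column total / N):
  Car, Satisfied: 32×32/50 = 20.480
  Car, Dissatisfied: 32×18/50 = 11.520
  Public transit, Satisfied: 18×32/50 = 11.520
  Public transit, Dissatisfied: 18×18/50 = 6.480
Contributions (O − E)²/E:
  (24 − 20.480)²/20.480 = 0.6050
  (8 − 11.520)²/11.520 = 1.0756
  (8 − 11.520)²/11.520 = 1.0756
  (10 − 6.480)²/6.480 = 1.9121
χ² = 0.6050 + 1.0756 + 1.0756 + 1.9121 = 4.67

4.67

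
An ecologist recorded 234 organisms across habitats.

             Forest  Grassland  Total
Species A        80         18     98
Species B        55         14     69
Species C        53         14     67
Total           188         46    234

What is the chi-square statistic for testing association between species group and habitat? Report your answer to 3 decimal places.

0.186

Grand total N = 234.
Expected counts (row total × column total / N):
  Species A, Forest: 98×188/234 = 78.7350
  Species A, Grassland: 98×46/234 = 19.2650
  Species B, Forest: 69×188/234 = 55.4359
  Species B, Grassland: 69×46/234 = 13.5641
  Species C, Forest: 67×188/234 = 53.8291
  Species C, Grassland: 67×46/234 = 13.1709
Contributions (O − E)²/E:
  (80 − 78.7350)²/78.7350 = 0.0203
  (18 − 19.2650)²/19.2650 = 0.0831
  (55 − 55.4359)²/55.4359 = 0.0034
  (14 − 13.5641)²/13.5641 = 0.0140
  (53 − 53.8291)²/53.8291 = 0.0128
  (14 − 13.1709)²/13.1709 = 0.0522
χ² = 0.0203 + 0.0831 + 0.0034 + 0.0140 + 0.0128 + 0.0522 = 0.186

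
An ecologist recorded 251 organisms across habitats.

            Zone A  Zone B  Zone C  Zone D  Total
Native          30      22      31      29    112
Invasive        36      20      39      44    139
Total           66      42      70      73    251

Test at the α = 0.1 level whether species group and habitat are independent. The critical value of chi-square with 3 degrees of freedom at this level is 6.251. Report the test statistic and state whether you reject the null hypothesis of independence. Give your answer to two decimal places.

1.75; fail to reject H₀

Grand total N = 251.
Expected counts (row total × column total / N):
  Native, Zone A: 112×66/251 = 29.450
  Native, Zone B: 112×42/251 = 18.741
  Native, Zone C: 112×70/251 = 31.235
  Native, Zone D: 112×73/251 = 32.574
  Invasive, Zone A: 139×66/251 = 36.550
  Invasive, Zone B: 139×42/251 = 23.259
  Invasive, Zone C: 139×70/251 = 38.765
  Invasive, Zone D: 139×73/251 = 40.426
Contributions (O − E)²/E:
  (30 − 29.450)²/29.450 = 0.0103
  (22 − 18.741)²/18.741 = 0.5667
  (31 − 31.235)²/31.235 = 0.0018
  (29 − 32.574)²/32.574 = 0.3921
  (36 − 36.550)²/36.550 = 0.0083
  (20 − 23.259)²/23.259 = 0.4566
  (39 − 38.765)²/38.765 = 0.0014
  (44 − 40.426)²/40.426 = 0.3160
χ² = 0.0103 + 0.5667 + 0.0018 + 0.3921 + 0.0083 + 0.4566 + 0.0014 + 0.3160 = 1.75
df = (2−1)(4−1) = 3. Since 1.75 < 6.251, fail to reject the null hypothesis of independence at α = 0.1.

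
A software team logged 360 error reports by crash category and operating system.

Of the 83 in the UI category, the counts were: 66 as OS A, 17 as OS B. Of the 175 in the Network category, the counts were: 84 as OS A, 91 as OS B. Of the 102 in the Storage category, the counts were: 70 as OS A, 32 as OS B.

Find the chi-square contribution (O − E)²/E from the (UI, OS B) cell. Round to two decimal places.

7.23

Row total (UI) = 83; column total (OS B) = 140; N = 360.
Expected count E = 83 × 140 / 360 = 32.278.
Contribution = (O − E)²/E = (17 − 32.278)² / 32.278 = 7.23.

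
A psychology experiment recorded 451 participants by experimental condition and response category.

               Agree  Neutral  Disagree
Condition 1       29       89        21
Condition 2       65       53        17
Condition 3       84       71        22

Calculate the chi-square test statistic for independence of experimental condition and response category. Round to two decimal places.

30.14

Row totals: 139, 135, 177. Column totals: 178, 213, 60. Grand total N = 451.
Expected counts (row total × column total / N):
  Condition 1, Agree: 139×178/451 = 54.860
  Condition 1, Neutral: 139×213/451 = 65.647
  Condition 1, Disagree: 139×60/451 = 18.492
  Condition 2, Agree: 135×178/451 = 53.282
  Condition 2, Neutral: 135×213/451 = 63.758
  Condition 2, Disagree: 135×60/451 = 17.960
  Condition 3, Agree: 177×178/451 = 69.858
  Condition 3, Neutral: 177×213/451 = 83.594
  Condition 3, Disagree: 177×60/451 = 23.548
Contributions (O − E)²/E:
  (29 − 54.860)²/54.860 = 12.1899
  (89 − 65.647)²/65.647 = 8.3075
  (21 − 18.492)²/18.492 = 0.3402
  (65 − 53.282)²/53.282 = 2.5771
  (53 − 63.758)²/63.758 = 1.8152
  (17 − 17.960)²/17.960 = 0.0513
  (84 − 69.858)²/69.858 = 2.8629
  (71 − 83.594)²/83.594 = 1.8974
  (22 − 23.548)²/23.548 = 0.1018
χ² = 12.1899 + 8.3075 + 0.3402 + 2.5771 + 1.8152 + 0.0513 + 2.8629 + 1.8974 + 0.1018 = 30.14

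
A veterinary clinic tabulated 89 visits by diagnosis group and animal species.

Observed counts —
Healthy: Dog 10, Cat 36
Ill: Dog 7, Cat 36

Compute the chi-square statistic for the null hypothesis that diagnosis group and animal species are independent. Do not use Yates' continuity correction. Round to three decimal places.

Row totals: 46, 43. Column totals: 17, 72. Grand total N = 89.
Expected counts (row total × column total / N):
  Healthy, Dog: 46×17/89 = 8.7865
  Healthy, Cat: 46×72/89 = 37.2135
  Ill, Dog: 43×17/89 = 8.2135
  Ill, Cat: 43×72/89 = 34.7865
Contributions (O − E)²/E:
  (10 − 8.7865)²/8.7865 = 0.1676
  (36 − 37.2135)²/37.2135 = 0.0396
  (7 − 8.2135)²/8.2135 = 0.1793
  (36 − 34.7865)²/34.7865 = 0.0423
χ² = 0.1676 + 0.0396 + 0.1793 + 0.0423 = 0.429

0.429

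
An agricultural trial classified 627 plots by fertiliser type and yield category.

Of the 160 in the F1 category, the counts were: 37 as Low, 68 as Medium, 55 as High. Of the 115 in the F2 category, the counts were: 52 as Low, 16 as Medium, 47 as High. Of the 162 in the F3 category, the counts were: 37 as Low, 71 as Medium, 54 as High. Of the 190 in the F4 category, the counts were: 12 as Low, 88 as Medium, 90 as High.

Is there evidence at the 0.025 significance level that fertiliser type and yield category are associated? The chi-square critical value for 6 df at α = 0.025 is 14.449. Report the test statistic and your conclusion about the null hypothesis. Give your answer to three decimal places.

Row totals: 160, 115, 162, 190. Column totals: 138, 243, 246. Grand total N = 627.
Expected counts (row total × column total / N):
  F1, Low: 160×138/627 = 35.2153
  F1, Medium: 160×243/627 = 62.0096
  F1, High: 160×246/627 = 62.7751
  F2, Low: 115×138/627 = 25.3110
  F2, Medium: 115×243/627 = 44.5694
  F2, High: 115×246/627 = 45.1196
  F3, Low: 162×138/627 = 35.6555
  F3, Medium: 162×243/627 = 62.7847
  F3, High: 162×246/627 = 63.5598
  F4, Low: 190×138/627 = 41.8182
  F4, Medium: 190×243/627 = 73.6364
  F4, High: 190×246/627 = 74.5455
Contributions (O − E)²/E:
  (37 − 35.2153)²/35.2153 = 0.0904
  (68 − 62.0096)²/62.0096 = 0.5787
  (55 − 62.7751)²/62.7751 = 0.9630
  (52 − 25.3110)²/25.3110 = 28.1420
  (16 − 44.5694)²/44.5694 = 18.3133
  (47 − 45.1196)²/45.1196 = 0.0784
  (37 − 35.6555)²/35.6555 = 0.0507
  (71 − 62.7847)²/62.7847 = 1.0750
  (54 − 63.5598)²/63.5598 = 1.4379
  (12 − 41.8182)²/41.8182 = 21.2617
  (88 − 73.6364)²/73.6364 = 2.8018
  (90 − 74.5455)²/74.5455 = 3.2040
χ² = 0.0904 + 0.5787 + 0.9630 + 28.1420 + 18.3133 + 0.0784 + 0.0507 + 1.0750 + 1.4379 + 21.2617 + 2.8018 + 3.2040 = 77.997
df = (4−1)(3−1) = 6. Since 77.997 > 14.449, reject the null hypothesis of independence at α = 0.025.

77.997; reject H₀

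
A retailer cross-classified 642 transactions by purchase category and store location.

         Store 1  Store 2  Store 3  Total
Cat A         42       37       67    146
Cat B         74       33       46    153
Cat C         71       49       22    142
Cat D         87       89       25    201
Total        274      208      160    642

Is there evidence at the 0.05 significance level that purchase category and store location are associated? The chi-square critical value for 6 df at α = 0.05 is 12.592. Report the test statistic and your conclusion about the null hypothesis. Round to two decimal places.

71.33; reject H₀

Grand total N = 642.
Expected counts (row total × column total / N):
  Cat A, Store 1: 146×274/642 = 62.312
  Cat A, Store 2: 146×208/642 = 47.302
  Cat A, Store 3: 146×160/642 = 36.386
  Cat B, Store 1: 153×274/642 = 65.299
  Cat B, Store 2: 153×208/642 = 49.570
  Cat B, Store 3: 153×160/642 = 38.131
  Cat C, Store 1: 142×274/642 = 60.604
  Cat C, Store 2: 142×208/642 = 46.006
  Cat C, Store 3: 142×160/642 = 35.389
  Cat D, Store 1: 201×274/642 = 85.785
  Cat D, Store 2: 201×208/642 = 65.121
  Cat D, Store 3: 201×160/642 = 50.093
Contributions (O − E)²/E:
  (42 − 62.312)²/62.312 = 6.6212
  (37 − 47.302)²/47.302 = 2.2437
  (67 − 36.386)²/36.386 = 25.7576
  (74 − 65.299)²/65.299 = 1.1594
  (33 − 49.570)²/49.570 = 5.5389
  (46 − 38.131)²/38.131 = 1.6239
  (71 − 60.604)²/60.604 = 1.7833
  (49 − 46.006)²/46.006 = 0.1948
  (22 − 35.389)²/35.389 = 5.0656
  (87 − 85.785)²/85.785 = 0.0172
  (89 − 65.121)²/65.121 = 8.7561
  (25 − 50.093)²/50.093 = 12.5698
χ² = 6.6212 + 2.2437 + 25.7576 + 1.1594 + 5.5389 + 1.6239 + 1.7833 + 0.1948 + 5.0656 + 0.0172 + 8.7561 + 12.5698 = 71.33
df = (4−1)(3−1) = 6. Since 71.33 > 12.592, reject the null hypothesis of independence at α = 0.05.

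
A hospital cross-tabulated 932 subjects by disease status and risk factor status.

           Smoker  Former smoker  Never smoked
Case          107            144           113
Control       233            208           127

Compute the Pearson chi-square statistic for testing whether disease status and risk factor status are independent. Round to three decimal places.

Row totals: 364, 568. Column totals: 340, 352, 240. Grand total N = 932.
Expected counts (row total × column total / N):
  Case, Smoker: 364×340/932 = 132.7897
  Case, Former smoker: 364×352/932 = 137.4764
  Case, Never smoked: 364×240/932 = 93.7339
  Control, Smoker: 568×340/932 = 207.2103
  Control, Former smoker: 568×352/932 = 214.5236
  Control, Never smoked: 568×240/932 = 146.2661
Contributions (O − E)²/E:
  (107 − 132.7897)²/132.7897 = 5.0087
  (144 − 137.4764)²/137.4764 = 0.3096
  (113 − 93.7339)²/93.7339 = 3.9600
  (233 − 207.2103)²/207.2103 = 3.2098
  (208 − 214.5236)²/214.5236 = 0.1984
  (127 − 146.2661)²/146.2661 = 2.5377
χ² = 5.0087 + 0.3096 + 3.9600 + 3.2098 + 0.1984 + 2.5377 = 15.224

15.224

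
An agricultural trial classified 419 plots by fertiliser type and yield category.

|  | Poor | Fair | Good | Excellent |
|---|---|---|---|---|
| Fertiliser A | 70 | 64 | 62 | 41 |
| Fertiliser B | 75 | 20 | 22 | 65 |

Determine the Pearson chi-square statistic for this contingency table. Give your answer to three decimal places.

Row totals: 237, 182. Column totals: 145, 84, 84, 106. Grand total N = 419.
Expected counts (row total × column total / N):
  Fertiliser A, Poor: 237×145/419 = 82.0167
  Fertiliser A, Fair: 237×84/419 = 47.5131
  Fertiliser A, Good: 237×84/419 = 47.5131
  Fertiliser A, Excellent: 237×106/419 = 59.9570
  Fertiliser B, Poor: 182×145/419 = 62.9833
  Fertiliser B, Fair: 182×84/419 = 36.4869
  Fertiliser B, Good: 182×84/419 = 36.4869
  Fertiliser B, Excellent: 182×106/419 = 46.0430
Contributions (O − E)²/E:
  (70 − 82.0167)²/82.0167 = 1.7606
  (64 − 47.5131)²/47.5131 = 5.7209
  (62 − 47.5131)²/47.5131 = 4.4171
  (41 − 59.9570)²/59.9570 = 5.9938
  (75 − 62.9833)²/62.9833 = 2.2927
  (20 − 36.4869)²/36.4869 = 7.4497
  (22 − 36.4869)²/36.4869 = 5.7519
  (65 − 46.0430)²/46.0430 = 7.8050
χ² = 1.7606 + 5.7209 + 4.4171 + 5.9938 + 2.2927 + 7.4497 + 5.7519 + 7.8050 = 41.192

41.192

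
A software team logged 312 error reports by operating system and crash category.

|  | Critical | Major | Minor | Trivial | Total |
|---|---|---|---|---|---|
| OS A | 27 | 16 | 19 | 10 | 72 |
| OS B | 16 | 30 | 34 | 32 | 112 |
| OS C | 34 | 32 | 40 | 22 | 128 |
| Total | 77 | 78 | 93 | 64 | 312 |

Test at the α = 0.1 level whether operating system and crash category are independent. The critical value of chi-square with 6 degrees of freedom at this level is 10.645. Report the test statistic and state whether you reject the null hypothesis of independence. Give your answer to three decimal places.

Grand total N = 312.
Expected counts (row total × column total / N):
  OS A, Critical: 72×77/312 = 17.76923
  OS A, Major: 72×78/312 = 18.00000
  OS A, Minor: 72×93/312 = 21.46154
  OS A, Trivial: 72×64/312 = 14.76923
  OS B, Critical: 112×77/312 = 27.64103
  OS B, Major: 112×78/312 = 28.00000
  OS B, Minor: 112×93/312 = 33.38462
  OS B, Trivial: 112×64/312 = 22.97436
  OS C, Critical: 128×77/312 = 31.58974
  OS C, Major: 128×78/312 = 32.00000
  OS C, Minor: 128×93/312 = 38.15385
  OS C, Trivial: 128×64/312 = 26.25641
Contributions (O − E)²/E:
  (27 − 17.76923)²/17.76923 = 4.7952
  (16 − 18.00000)²/18.00000 = 0.2222
  (19 − 21.46154)²/21.46154 = 0.2823
  (10 − 14.76923)²/14.76923 = 1.5401
  (16 − 27.64103)²/27.64103 = 4.9026
  (30 − 28.00000)²/28.00000 = 0.1429
  (34 − 33.38462)²/33.38462 = 0.0113
  (32 − 22.97436)²/22.97436 = 3.5458
  (34 − 31.58974)²/31.58974 = 0.1839
  (32 − 32.00000)²/32.00000 = 0.0000
  (40 − 38.15385)²/38.15385 = 0.0893
  (22 − 26.25641)²/26.25641 = 0.6900
χ² = 4.7952 + 0.2222 + 0.2823 + 1.5401 + 4.9026 + 0.1429 + 0.0113 + 3.5458 + 0.1839 + 0.0000 + 0.0893 + 0.6900 = 16.406
df = (3−1)(4−1) = 6. Since 16.406 > 10.645, reject the null hypothesis of independence at α = 0.1.

16.406; reject H₀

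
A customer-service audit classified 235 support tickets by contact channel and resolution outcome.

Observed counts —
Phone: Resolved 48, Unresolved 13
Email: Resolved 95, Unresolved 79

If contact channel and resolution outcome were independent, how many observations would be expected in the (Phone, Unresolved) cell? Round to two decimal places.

23.88

Row total (Phone) = 61; column total (Unresolved) = 92; grand total N = 235.
Expected count = (row total × column total) / N = 61 × 92 / 235 = 23.88.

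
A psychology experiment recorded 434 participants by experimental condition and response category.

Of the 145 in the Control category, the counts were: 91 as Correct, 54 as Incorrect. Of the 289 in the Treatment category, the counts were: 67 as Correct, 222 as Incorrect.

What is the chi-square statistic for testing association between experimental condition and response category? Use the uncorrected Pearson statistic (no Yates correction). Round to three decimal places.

65.319

Row totals: 145, 289. Column totals: 158, 276. Grand total N = 434.
Expected counts (row total × column total / N):
  Control, Correct: 145×158/434 = 52.7880
  Control, Incorrect: 145×276/434 = 92.2120
  Treatment, Correct: 289×158/434 = 105.2120
  Treatment, Incorrect: 289×276/434 = 183.7880
Contributions (O − E)²/E:
  (91 − 52.7880)²/52.7880 = 27.6608
  (54 − 92.2120)²/92.2120 = 15.8348
  (67 − 105.2120)²/105.2120 = 13.8782
  (222 − 183.7880)²/183.7880 = 7.9448
χ² = 27.6608 + 15.8348 + 13.8782 + 7.9448 = 65.319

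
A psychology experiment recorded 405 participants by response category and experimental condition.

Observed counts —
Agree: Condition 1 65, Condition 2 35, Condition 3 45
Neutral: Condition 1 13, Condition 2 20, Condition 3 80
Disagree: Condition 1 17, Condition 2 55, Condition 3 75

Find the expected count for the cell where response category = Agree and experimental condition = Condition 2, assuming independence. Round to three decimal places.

39.383

Row total (Agree) = 145; column total (Condition 2) = 110; grand total N = 405.
Expected count = (row total × column total) / N = 145 × 110 / 405 = 39.383.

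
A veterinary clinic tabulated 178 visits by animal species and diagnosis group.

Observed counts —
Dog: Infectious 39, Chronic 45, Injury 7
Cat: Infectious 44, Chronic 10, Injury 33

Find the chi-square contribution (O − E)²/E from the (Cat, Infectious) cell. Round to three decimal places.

0.290

Row total (Cat) = 87; column total (Infectious) = 83; N = 178.
Expected count E = 87 × 83 / 178 = 40.5674.
Contribution = (O − E)²/E = (44 − 40.5674)² / 40.5674 = 0.290.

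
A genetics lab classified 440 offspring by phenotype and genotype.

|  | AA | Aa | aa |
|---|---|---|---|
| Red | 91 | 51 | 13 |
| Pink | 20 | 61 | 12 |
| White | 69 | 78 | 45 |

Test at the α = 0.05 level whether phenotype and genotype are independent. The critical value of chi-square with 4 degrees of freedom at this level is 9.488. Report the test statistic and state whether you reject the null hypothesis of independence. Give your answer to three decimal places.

Row totals: 155, 93, 192. Column totals: 180, 190, 70. Grand total N = 440.
Expected counts (row total × column total / N):
  Red, AA: 155×180/440 = 63.40909
  Red, Aa: 155×190/440 = 66.93182
  Red, aa: 155×70/440 = 24.65909
  Pink, AA: 93×180/440 = 38.04545
  Pink, Aa: 93×190/440 = 40.15909
  Pink, aa: 93×70/440 = 14.79545
  White, AA: 192×180/440 = 78.54545
  White, Aa: 192×190/440 = 82.90909
  White, aa: 192×70/440 = 30.54545
Contributions (O − E)²/E:
  (91 − 63.40909)²/63.40909 = 12.0055
  (51 − 66.93182)²/66.93182 = 3.7923
  (13 − 24.65909)²/24.65909 = 5.5125
  (20 − 38.04545)²/38.04545 = 8.5592
  (61 − 40.15909)²/40.15909 = 10.8156
  (12 − 14.79545)²/14.79545 = 0.5282
  (69 − 78.54545)²/78.54545 = 1.1600
  (78 − 82.90909)²/82.90909 = 0.2907
  (45 − 30.54545)²/30.54545 = 6.8401
χ² = 12.0055 + 3.7923 + 5.5125 + 8.5592 + 10.8156 + 0.5282 + 1.1600 + 0.2907 + 6.8401 = 49.504
df = (3−1)(3−1) = 4. Since 49.504 > 9.488, reject the null hypothesis of independence at α = 0.05.

49.504; reject H₀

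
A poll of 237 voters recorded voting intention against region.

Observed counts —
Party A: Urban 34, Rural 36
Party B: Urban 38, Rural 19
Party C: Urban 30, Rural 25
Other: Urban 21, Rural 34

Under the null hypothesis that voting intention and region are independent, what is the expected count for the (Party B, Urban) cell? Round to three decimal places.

29.582

Row total (Party B) = 57; column total (Urban) = 123; grand total N = 237.
Expected count = (row total × column total) / N = 57 × 123 / 237 = 29.582.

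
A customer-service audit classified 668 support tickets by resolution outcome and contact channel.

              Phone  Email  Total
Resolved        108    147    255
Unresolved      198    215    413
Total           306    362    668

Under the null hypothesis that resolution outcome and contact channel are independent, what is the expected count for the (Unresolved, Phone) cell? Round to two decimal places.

189.19

Row total (Unresolved) = 413; column total (Phone) = 306; grand total N = 668.
Expected count = (row total × column total) / N = 413 × 306 / 668 = 189.19.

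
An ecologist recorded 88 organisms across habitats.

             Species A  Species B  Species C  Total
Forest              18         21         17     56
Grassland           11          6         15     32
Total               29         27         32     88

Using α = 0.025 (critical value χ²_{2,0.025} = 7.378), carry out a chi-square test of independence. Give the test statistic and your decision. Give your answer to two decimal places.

3.89; fail to reject H₀

Grand total N = 88.
Expected counts (row total × column total / N):
  Forest, Species A: 56×29/88 = 18.455
  Forest, Species B: 56×27/88 = 17.182
  Forest, Species C: 56×32/88 = 20.364
  Grassland, Species A: 32×29/88 = 10.545
  Grassland, Species B: 32×27/88 = 9.818
  Grassland, Species C: 32×32/88 = 11.636
Contributions (O − E)²/E:
  (18 − 18.455)²/18.455 = 0.0112
  (21 − 17.182)²/17.182 = 0.8484
  (17 − 20.364)²/20.364 = 0.5557
  (11 − 10.545)²/10.545 = 0.0196
  (6 − 9.818)²/9.818 = 1.4847
  (15 − 11.636)²/11.636 = 0.9725
χ² = 0.0112 + 0.8484 + 0.5557 + 0.0196 + 1.4847 + 0.9725 = 3.89
df = (2−1)(3−1) = 2. Since 3.89 < 7.378, fail to reject the null hypothesis of independence at α = 0.025.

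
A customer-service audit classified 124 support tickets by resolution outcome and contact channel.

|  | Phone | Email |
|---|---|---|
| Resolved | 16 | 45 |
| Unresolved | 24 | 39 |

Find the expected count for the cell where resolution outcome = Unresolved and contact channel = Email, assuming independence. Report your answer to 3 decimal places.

Row total (Unresolved) = 63; column total (Email) = 84; grand total N = 124.
Expected count = (row total × column total) / N = 63 × 84 / 124 = 42.677.

42.677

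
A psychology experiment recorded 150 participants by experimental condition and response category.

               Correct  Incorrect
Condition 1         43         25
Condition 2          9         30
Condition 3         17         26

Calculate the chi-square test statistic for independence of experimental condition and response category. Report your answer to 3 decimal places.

17.106

Row totals: 68, 39, 43. Column totals: 69, 81. Grand total N = 150.
Expected counts (row total × column total / N):
  Condition 1, Correct: 68×69/150 = 31.2800
  Condition 1, Incorrect: 68×81/150 = 36.7200
  Condition 2, Correct: 39×69/150 = 17.9400
  Condition 2, Incorrect: 39×81/150 = 21.0600
  Condition 3, Correct: 43×69/150 = 19.7800
  Condition 3, Incorrect: 43×81/150 = 23.2200
Contributions (O − E)²/E:
  (43 − 31.2800)²/31.2800 = 4.3913
  (25 − 36.7200)²/36.7200 = 3.7407
  (9 − 17.9400)²/17.9400 = 4.4551
  (30 − 21.0600)²/21.0600 = 3.7950
  (17 − 19.7800)²/19.7800 = 0.3907
  (26 − 23.2200)²/23.2200 = 0.3328
χ² = 4.3913 + 3.7407 + 4.4551 + 3.7950 + 0.3907 + 0.3328 = 17.106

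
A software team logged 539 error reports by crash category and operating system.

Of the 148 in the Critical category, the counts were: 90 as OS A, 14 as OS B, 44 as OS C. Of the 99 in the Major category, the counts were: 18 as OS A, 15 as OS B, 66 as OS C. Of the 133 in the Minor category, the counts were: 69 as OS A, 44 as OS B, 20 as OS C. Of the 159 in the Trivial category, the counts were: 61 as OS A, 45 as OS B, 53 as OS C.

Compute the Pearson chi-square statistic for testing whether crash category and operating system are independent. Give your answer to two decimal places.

Row totals: 148, 99, 133, 159. Column totals: 238, 118, 183. Grand total N = 539.
Expected counts (row total × column total / N):
  Critical, OS A: 148×238/539 = 65.351
  Critical, OS B: 148×118/539 = 32.401
  Critical, OS C: 148×183/539 = 50.249
  Major, OS A: 99×238/539 = 43.714
  Major, OS B: 99×118/539 = 21.673
  Major, OS C: 99×183/539 = 33.612
  Minor, OS A: 133×238/539 = 58.727
  Minor, OS B: 133×118/539 = 29.117
  Minor, OS C: 133×183/539 = 45.156
  Trivial, OS A: 159×238/539 = 70.208
  Trivial, OS B: 159×118/539 = 34.809
  Trivial, OS C: 159×183/539 = 53.983
Contributions (O − E)²/E:
  (90 − 65.351)²/65.351 = 9.2971
  (14 − 32.401)²/32.401 = 10.4502
  (44 − 50.249)²/50.249 = 0.7771
  (18 − 43.714)²/43.714 = 15.1258
  (15 − 21.673)²/21.673 = 2.0546
  (66 − 33.612)²/33.612 = 31.2086
  (69 − 58.727)²/58.727 = 1.7970
  (44 − 29.117)²/29.117 = 7.6074
  (20 − 45.156)²/45.156 = 14.0142
  (61 − 70.208)²/70.208 = 1.2077
  (45 − 34.809)²/34.809 = 2.9836
  (53 − 53.983)²/53.983 = 0.0179
χ² = 9.2971 + 10.4502 + 0.7771 + 15.1258 + 2.0546 + 31.2086 + 1.7970 + 7.6074 + 14.0142 + 1.2077 + 2.9836 + 0.0179 = 96.54

96.54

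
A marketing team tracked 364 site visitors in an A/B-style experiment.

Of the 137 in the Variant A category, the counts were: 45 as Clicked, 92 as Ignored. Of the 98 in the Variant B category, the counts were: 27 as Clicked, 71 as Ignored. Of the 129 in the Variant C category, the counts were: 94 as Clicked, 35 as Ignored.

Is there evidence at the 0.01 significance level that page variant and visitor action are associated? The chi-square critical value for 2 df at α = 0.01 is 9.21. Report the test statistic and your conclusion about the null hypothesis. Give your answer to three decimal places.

Row totals: 137, 98, 129. Column totals: 166, 198. Grand total N = 364.
Expected counts (row total × column total / N):
  Variant A, Clicked: 137×166/364 = 62.4780
  Variant A, Ignored: 137×198/364 = 74.5220
  Variant B, Clicked: 98×166/364 = 44.6923
  Variant B, Ignored: 98×198/364 = 53.3077
  Variant C, Clicked: 129×166/364 = 58.8297
  Variant C, Ignored: 129×198/364 = 70.1703
Contributions (O − E)²/E:
  (45 − 62.4780)²/62.4780 = 4.8894
  (92 − 74.5220)²/74.5220 = 4.0992
  (27 − 44.6923)²/44.6923 = 7.0038
  (71 − 53.3077)²/53.3077 = 5.8719
  (94 − 58.8297)²/58.8297 = 21.0259
  (35 − 70.1703)²/70.1703 = 17.6278
χ² = 4.8894 + 4.0992 + 7.0038 + 5.8719 + 21.0259 + 17.6278 = 60.518
df = (3−1)(2−1) = 2. Since 60.518 > 9.21, reject the null hypothesis of independence at α = 0.01.

60.518; reject H₀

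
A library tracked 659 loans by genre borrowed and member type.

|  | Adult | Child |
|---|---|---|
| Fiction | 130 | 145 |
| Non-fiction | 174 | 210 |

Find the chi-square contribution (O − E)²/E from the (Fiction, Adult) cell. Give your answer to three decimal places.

Row total (Fiction) = 275; column total (Adult) = 304; N = 659.
Expected count E = 275 × 304 / 659 = 126.8589.
Contribution = (O − E)²/E = (130 − 126.8589)² / 126.8589 = 0.078.

0.078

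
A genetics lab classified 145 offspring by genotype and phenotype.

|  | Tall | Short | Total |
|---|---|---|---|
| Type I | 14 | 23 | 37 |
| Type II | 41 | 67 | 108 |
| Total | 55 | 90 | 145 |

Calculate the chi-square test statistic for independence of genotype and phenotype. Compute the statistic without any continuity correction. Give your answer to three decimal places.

Grand total N = 145.
Expected counts (row total × column total / N):
  Type I, Tall: 37×55/145 = 14.0345
  Type I, Short: 37×90/145 = 22.9655
  Type II, Tall: 108×55/145 = 40.9655
  Type II, Short: 108×90/145 = 67.0345
Contributions (O − E)²/E:
  (14 − 14.0345)²/14.0345 = 0.0001
  (23 − 22.9655)²/22.9655 = 0.0001
  (41 − 40.9655)²/40.9655 = 0.0000
  (67 − 67.0345)²/67.0345 = 0.0000
χ² = 0.0001 + 0.0001 + 0.0000 + 0.0000 = 0.000

0.000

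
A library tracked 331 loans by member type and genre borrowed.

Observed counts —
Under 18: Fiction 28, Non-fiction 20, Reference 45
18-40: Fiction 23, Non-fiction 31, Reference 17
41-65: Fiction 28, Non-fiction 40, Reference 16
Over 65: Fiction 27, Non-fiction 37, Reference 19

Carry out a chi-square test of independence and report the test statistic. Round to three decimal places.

26.626

Row totals: 93, 71, 84, 83. Column totals: 106, 128, 97. Grand total N = 331.
Expected counts (row total × column total / N):
  Under 18, Fiction: 93×106/331 = 29.7825
  Under 18, Non-fiction: 93×128/331 = 35.9637
  Under 18, Reference: 93×97/331 = 27.2538
  18-40, Fiction: 71×106/331 = 22.7372
  18-40, Non-fiction: 71×128/331 = 27.4562
  18-40, Reference: 71×97/331 = 20.8066
  41-65, Fiction: 84×106/331 = 26.9003
  41-65, Non-fiction: 84×128/331 = 32.4834
  41-65, Reference: 84×97/331 = 24.6163
  Over 65, Fiction: 83×106/331 = 26.5801
  Over 65, Non-fiction: 83×128/331 = 32.0967
  Over 65, Reference: 83×97/331 = 24.3233
Contributions (O − E)²/E:
  (28 − 29.7825)²/29.7825 = 0.1067
  (20 − 35.9637)²/35.9637 = 7.0860
  (45 − 27.2538)²/27.2538 = 11.5554
  (23 − 22.7372)²/22.7372 = 0.0030
  (31 − 27.4562)²/27.4562 = 0.4574
  (17 − 20.8066)²/20.8066 = 0.6964
  (28 − 26.9003)²/26.9003 = 0.0450
  (40 − 32.4834)²/32.4834 = 1.7393
  (16 − 24.6163)²/24.6163 = 3.0159
  (27 − 26.5801)²/26.5801 = 0.0066
  (37 − 32.0967)²/32.0967 = 0.7491
  (19 − 24.3233)²/24.3233 = 1.1650
χ² = 0.1067 + 7.0860 + 11.5554 + 0.0030 + 0.4574 + 0.6964 + 0.0450 + 1.7393 + 3.0159 + 0.0066 + 0.7491 + 1.1650 = 26.626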